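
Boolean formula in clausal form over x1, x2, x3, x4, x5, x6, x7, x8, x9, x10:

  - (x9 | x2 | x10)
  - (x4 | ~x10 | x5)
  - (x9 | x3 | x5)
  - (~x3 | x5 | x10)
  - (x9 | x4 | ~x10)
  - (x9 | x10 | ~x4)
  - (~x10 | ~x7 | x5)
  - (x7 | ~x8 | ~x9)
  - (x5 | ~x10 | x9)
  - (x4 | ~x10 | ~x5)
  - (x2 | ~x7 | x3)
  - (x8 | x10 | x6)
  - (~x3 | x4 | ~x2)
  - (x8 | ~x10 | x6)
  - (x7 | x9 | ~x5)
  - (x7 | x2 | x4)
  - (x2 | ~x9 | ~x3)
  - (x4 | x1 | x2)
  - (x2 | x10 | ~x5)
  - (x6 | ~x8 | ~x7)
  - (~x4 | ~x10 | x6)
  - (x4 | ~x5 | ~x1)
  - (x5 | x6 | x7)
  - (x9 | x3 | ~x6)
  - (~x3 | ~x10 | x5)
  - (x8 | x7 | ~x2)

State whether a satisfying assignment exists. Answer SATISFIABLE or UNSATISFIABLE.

SATISFIABLE

Set x1 = True and propagate.
Set x2 = True and propagate.
Branch on x3: take x3 = False.
The remaining clauses are satisfied by x4 = True, x5 = True, x6 = True, x7 = True, x8 = True, x9 = True, x10 = True.
So x1 = True, x2 = True, x3 = False, x4 = True, x5 = True, x6 = True, x7 = True, x8 = True, x9 = True, x10 = True is a satisfying assignment.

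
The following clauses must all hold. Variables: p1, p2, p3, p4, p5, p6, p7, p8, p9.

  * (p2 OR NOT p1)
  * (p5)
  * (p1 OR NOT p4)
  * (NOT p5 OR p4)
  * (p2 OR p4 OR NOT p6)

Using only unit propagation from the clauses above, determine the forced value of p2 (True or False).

True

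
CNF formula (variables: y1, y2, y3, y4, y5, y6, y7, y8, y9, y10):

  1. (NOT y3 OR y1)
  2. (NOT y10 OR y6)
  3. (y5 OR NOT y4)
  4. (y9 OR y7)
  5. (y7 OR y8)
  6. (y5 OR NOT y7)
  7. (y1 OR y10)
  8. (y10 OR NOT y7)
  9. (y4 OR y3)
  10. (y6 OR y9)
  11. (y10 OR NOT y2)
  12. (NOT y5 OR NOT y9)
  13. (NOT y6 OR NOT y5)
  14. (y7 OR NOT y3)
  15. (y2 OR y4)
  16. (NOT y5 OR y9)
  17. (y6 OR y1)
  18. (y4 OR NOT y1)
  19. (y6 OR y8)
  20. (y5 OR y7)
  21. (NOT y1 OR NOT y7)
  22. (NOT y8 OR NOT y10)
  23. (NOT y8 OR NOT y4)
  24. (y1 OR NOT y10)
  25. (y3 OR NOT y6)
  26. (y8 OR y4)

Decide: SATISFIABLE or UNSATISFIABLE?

y7 = True:
  propagation gives y5=True, y10=True, y6=True; an empty clause results — contradiction.
y7 = False:
  propagation gives y9=True, y8=True, y5=False; an empty clause results — contradiction.
Every branch closes, so no satisfying assignment exists.

UNSATISFIABLE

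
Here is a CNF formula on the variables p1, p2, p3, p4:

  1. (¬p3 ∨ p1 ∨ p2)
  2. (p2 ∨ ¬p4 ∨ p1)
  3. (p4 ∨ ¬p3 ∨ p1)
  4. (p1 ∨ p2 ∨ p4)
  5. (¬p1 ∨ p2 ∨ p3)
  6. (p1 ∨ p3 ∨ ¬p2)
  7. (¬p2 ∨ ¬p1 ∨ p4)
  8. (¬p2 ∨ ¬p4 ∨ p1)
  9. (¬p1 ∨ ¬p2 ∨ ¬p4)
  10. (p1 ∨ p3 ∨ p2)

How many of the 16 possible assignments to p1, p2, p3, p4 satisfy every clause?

2

The models are:
  p1=1 p2=0 p3=1 p4=0
  p1=1 p2=0 p3=1 p4=1
That's 2 in total.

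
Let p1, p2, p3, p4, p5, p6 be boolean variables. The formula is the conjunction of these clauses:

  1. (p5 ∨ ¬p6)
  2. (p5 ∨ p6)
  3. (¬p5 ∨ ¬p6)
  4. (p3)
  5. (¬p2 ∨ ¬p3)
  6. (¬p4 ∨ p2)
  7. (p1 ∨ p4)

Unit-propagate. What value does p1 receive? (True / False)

Unit clause (p3) sets p3 = True.
In (¬p3 ∨ ¬p2), ¬p3 is now false; ¬p2 must hold, so p2 = False.
(¬p4 ∨ p2) with p2 = False leaves only ¬p4, so p4 = False.
(p4 ∨ p1) with p4 = False leaves only p1, so p1 = True.

True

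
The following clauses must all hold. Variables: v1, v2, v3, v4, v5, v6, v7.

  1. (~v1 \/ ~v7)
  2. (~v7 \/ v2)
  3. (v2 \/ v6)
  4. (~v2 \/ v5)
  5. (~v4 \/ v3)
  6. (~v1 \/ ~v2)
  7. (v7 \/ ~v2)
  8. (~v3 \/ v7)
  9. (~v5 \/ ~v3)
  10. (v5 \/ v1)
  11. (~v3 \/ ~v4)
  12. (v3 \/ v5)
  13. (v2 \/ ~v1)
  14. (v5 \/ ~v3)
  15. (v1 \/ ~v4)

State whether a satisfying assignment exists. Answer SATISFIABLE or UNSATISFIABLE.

SATISFIABLE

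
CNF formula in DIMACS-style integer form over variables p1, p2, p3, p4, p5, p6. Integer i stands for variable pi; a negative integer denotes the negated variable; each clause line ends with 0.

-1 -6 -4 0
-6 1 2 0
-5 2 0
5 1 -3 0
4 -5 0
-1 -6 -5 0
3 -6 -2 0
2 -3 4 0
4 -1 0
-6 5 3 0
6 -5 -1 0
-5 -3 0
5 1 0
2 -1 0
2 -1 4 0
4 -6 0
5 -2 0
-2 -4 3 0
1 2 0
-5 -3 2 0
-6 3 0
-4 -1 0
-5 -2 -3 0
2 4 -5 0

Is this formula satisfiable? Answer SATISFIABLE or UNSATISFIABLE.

UNSATISFIABLE

p2 = True:
  propagation gives p5=True, p4=True, p3=False; an empty clause results — contradiction.
p2 = False:
  propagation gives p5=False, p1=True; an empty clause results — contradiction.
Every branch closes, so no satisfying assignment exists.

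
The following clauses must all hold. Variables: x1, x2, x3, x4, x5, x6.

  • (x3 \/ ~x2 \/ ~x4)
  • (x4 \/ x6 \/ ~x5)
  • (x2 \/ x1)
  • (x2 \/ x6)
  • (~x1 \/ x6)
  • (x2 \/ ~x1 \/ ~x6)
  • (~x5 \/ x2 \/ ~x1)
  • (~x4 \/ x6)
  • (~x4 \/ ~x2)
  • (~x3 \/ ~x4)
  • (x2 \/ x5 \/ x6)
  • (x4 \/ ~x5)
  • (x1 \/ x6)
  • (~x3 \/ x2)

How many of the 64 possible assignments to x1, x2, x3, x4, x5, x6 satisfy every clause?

Satisfying assignments:
  x1=F x2=T x3=F x4=F x5=F x6=T
  x1=F x2=T x3=T x4=F x5=F x6=T
  x1=T x2=T x3=F x4=F x5=F x6=T
  x1=T x2=T x3=T x4=F x5=F x6=T
Count: 4.

4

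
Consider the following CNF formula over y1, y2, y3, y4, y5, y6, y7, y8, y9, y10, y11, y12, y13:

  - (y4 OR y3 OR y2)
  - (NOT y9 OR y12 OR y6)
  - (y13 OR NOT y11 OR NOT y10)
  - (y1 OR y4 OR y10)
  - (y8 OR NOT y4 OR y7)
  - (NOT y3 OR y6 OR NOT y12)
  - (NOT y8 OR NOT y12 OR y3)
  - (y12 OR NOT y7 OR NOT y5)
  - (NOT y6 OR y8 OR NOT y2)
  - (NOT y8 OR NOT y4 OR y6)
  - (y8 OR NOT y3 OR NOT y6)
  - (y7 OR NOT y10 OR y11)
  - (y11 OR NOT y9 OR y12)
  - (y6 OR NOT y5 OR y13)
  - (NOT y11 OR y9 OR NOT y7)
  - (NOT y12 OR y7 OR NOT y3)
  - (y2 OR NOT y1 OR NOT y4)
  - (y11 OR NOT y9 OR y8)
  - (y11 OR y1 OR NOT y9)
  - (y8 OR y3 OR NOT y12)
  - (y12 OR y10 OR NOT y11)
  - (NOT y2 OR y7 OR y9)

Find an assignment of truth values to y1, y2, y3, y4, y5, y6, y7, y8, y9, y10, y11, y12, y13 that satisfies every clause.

y1=0, y2=0, y3=1, y4=0, y5=0, y6=1, y7=0, y8=1, y9=0, y10=1, y11=1, y12=0, y13=1

Check each clause:
  1. (y3 OR y4 OR y2) — y3 is true.
  2. (y6 OR y12 OR NOT y9) — y6 is true.
  3. (NOT y11 OR y13 OR NOT y10) — y13 is true.
  4. (y4 OR y1 OR y10) — y10 is true.
  5. (y8 OR NOT y4 OR y7) — y8 is true.
  6. (NOT y12 OR NOT y3 OR y6) — NOT y12 is true.
  7. (NOT y8 OR y3 OR NOT y12) — y3 is true.
  8. (NOT y7 OR NOT y5 OR y12) — NOT y7 is true.
  9. (y8 OR NOT y2 OR NOT y6) — y8 is true.
  10. (NOT y4 OR y6 OR NOT y8) — NOT y4 is true.
  11. (NOT y6 OR y8 OR NOT y3) — y8 is true.
  12. (y7 OR NOT y10 OR y11) — y11 is true.
  13. (NOT y9 OR y12 OR y11) — y11 is true.
  14. (y6 OR NOT y5 OR y13) — NOT y5 is true.
  15. (y9 OR NOT y11 OR NOT y7) — NOT y7 is true.
  16. (NOT y3 OR y7 OR NOT y12) — NOT y12 is true.
  17. (NOT y4 OR NOT y1 OR y2) — NOT y4 is true.
  18. (y8 OR y11 OR NOT y9) — y8 is true.
  19. (y1 OR NOT y9 OR y11) — y11 is true.
  20. (y8 OR NOT y12 OR y3) — y8 is true.
  21. (NOT y11 OR y10 OR y12) — y10 is true.
  22. (y9 OR y7 OR NOT y2) — NOT y2 is true.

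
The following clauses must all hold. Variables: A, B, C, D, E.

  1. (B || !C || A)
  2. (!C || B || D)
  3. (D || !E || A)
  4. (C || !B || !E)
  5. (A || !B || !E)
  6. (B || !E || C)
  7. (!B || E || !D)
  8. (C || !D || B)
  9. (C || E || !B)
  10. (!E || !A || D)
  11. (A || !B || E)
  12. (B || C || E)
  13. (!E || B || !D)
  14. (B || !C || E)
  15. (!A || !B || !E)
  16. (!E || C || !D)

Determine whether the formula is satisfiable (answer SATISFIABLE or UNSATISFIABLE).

Branch on A: take A = True.
For the remaining variables, B = True, C = True, D = False, E = False works.
Every clause has at least one true literal under this assignment.
So A=T, B=T, C=T, D=F, E=F is a satisfying assignment.

SATISFIABLE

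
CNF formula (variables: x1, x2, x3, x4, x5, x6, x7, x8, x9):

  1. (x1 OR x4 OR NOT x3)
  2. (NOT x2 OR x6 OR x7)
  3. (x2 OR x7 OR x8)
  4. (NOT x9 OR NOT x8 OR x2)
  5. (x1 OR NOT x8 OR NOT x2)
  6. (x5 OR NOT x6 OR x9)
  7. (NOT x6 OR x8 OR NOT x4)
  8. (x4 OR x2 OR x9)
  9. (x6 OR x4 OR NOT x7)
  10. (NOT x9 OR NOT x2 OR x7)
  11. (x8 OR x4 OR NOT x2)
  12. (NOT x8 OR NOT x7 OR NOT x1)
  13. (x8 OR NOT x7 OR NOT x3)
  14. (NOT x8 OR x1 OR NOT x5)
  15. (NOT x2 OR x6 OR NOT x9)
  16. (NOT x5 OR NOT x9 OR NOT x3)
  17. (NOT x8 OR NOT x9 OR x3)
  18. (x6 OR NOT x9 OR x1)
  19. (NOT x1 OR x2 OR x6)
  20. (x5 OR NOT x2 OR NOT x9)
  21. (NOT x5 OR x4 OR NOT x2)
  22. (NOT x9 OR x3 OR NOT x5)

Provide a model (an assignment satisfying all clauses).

x1=F, x2=F, x3=T, x4=T, x5=F, x6=F, x7=F, x8=T, x9=F

Branch on x1: take x1 = False.
For the remaining variables, x2 = False, x3 = True, x4 = True, x5 = False, x6 = False, x7 = False, x8 = True, x9 = False works.
Every clause has at least one true literal under this assignment.
Check each clause:
  1. (x1 OR NOT x3 OR x4) — x4 is true.
  2. (NOT x2 OR x6 OR x7) — NOT x2 is true.
  3. (x7 OR x2 OR x8) — x8 is true.
  4. (NOT x9 OR x2 OR NOT x8) — NOT x9 is true.
  5. (NOT x8 OR NOT x2 OR x1) — NOT x2 is true.
  6. (NOT x6 OR x9 OR x5) — NOT x6 is true.
  7. (x8 OR NOT x6 OR NOT x4) — x8 is true.
  8. (x4 OR x9 OR x2) — x4 is true.
  9. (x6 OR x4 OR NOT x7) — NOT x7 is true.
  10. (x7 OR NOT x2 OR NOT x9) — NOT x9 is true.
  11. (x4 OR x8 OR NOT x2) — x8 is true.
  12. (NOT x1 OR NOT x8 OR NOT x7) — NOT x7 is true.
  13. (x8 OR NOT x3 OR NOT x7) — x8 is true.
  14. (x1 OR NOT x5 OR NOT x8) — NOT x5 is true.
  15. (NOT x9 OR NOT x2 OR x6) — NOT x2 is true.
  16. (NOT x9 OR NOT x5 OR NOT x3) — NOT x5 is true.
  17. (NOT x8 OR x3 OR NOT x9) — x3 is true.
  18. (x6 OR NOT x9 OR x1) — NOT x9 is true.
  19. (NOT x1 OR x2 OR x6) — NOT x1 is true.
  20. (x5 OR NOT x9 OR NOT x2) — NOT x2 is true.
  21. (x4 OR NOT x2 OR NOT x5) — NOT x5 is true.
  22. (x3 OR NOT x9 OR NOT x5) — x3 is true.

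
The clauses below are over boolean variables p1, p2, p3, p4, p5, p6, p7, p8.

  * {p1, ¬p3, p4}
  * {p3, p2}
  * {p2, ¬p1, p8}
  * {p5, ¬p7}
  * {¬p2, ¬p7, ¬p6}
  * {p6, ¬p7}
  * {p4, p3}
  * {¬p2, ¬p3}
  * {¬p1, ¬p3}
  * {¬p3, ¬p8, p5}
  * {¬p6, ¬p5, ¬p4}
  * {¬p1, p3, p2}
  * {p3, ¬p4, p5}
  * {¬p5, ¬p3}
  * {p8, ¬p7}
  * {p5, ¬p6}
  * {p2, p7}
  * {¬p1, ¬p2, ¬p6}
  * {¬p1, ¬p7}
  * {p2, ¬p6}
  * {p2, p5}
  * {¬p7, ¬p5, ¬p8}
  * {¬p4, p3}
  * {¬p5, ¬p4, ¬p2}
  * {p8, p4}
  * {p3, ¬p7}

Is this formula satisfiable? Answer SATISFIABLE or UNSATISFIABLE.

UNSATISFIABLE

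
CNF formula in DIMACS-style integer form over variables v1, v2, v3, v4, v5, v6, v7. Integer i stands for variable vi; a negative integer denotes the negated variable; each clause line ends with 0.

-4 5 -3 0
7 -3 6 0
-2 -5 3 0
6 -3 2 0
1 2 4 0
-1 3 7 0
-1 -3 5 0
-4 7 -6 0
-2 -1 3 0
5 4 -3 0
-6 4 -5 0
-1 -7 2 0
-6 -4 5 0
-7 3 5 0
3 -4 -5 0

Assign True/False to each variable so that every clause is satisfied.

Set v1 = False and propagate.
Set v2 = True and propagate.
The remaining clauses are satisfied by v3 = False, v4 = False, v5 = False, v6 = False, v7 = False.
Every clause has at least one true literal under this assignment.

v1=F, v2=T, v3=F, v4=F, v5=F, v6=F, v7=F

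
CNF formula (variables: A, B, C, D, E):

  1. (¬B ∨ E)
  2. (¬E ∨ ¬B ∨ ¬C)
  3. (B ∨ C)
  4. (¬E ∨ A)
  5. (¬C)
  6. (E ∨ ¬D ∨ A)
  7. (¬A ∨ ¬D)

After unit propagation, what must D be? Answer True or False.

False

(¬C) stands alone — C = False.
(B ∨ C) with C = False leaves only B, so B = True.
From (¬B ∨ E) and B = True: E = True.
(¬E ∨ A): since E = True, the clause reduces to (A). A = True.
From (¬A ∨ ¬D) and A = True: D = False.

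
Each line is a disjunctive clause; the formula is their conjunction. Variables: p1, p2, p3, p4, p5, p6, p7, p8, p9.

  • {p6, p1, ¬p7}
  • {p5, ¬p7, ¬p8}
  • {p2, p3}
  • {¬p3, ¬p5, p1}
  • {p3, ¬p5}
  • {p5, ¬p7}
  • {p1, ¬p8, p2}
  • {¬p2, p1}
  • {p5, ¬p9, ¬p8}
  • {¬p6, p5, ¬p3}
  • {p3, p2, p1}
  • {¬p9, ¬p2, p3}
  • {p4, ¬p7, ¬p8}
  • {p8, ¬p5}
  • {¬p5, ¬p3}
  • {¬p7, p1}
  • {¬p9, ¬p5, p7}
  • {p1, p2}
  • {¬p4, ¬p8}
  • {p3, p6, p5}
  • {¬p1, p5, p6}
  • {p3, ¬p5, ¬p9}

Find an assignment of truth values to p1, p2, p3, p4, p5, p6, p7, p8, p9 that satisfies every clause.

Pure literal: p9 appears only negated; assign p9 = False.
Set p1 = True and propagate.
Set p2 = True and propagate.
Set p3 = False and propagate.
  then p5 is forced to False.
  then p7 is forced to False.
  then p6 is forced to True.
For the remaining variables, p4 = False, p8 = False works.
Check each clause:
  1. {p1, ¬p7, p6} — p1 is true.
  2. {p5, ¬p7, ¬p8} — ¬p8 is true.
  3. {p2, p3} — p2 is true.
  4. {p1, ¬p3, ¬p5} — p1 is true.
  5. {p3, ¬p5} — ¬p5 is true.
  6. {p5, ¬p7} — ¬p7 is true.
  7. {¬p8, p2, p1} — ¬p8 is true.
  8. {p1, ¬p2} — p1 is true.
  9. {¬p9, ¬p8, p5} — ¬p8 is true.
  10. {p5, ¬p6, ¬p3} — ¬p3 is true.
  11. {p3, p1, p2} — p1 is true.
  12. {p3, ¬p2, ¬p9} — ¬p9 is true.
  13. {¬p7, ¬p8, p4} — ¬p8 is true.
  14. {p8, ¬p5} — ¬p5 is true.
  15. {¬p5, ¬p3} — ¬p5 is true.
  16. {¬p7, p1} — p1 is true.
  17. {¬p9, ¬p5, p7} — ¬p5 is true.
  18. {p1, p2} — p1 is true.
  19. {¬p8, ¬p4} — ¬p8 is true.
  20. {p5, p3, p6} — p6 is true.
  21. {¬p1, p6, p5} — p6 is true.
  22. {p3, ¬p5, ¬p9} — ¬p5 is true.

p1=T, p2=T, p3=F, p4=F, p5=F, p6=T, p7=F, p8=F, p9=F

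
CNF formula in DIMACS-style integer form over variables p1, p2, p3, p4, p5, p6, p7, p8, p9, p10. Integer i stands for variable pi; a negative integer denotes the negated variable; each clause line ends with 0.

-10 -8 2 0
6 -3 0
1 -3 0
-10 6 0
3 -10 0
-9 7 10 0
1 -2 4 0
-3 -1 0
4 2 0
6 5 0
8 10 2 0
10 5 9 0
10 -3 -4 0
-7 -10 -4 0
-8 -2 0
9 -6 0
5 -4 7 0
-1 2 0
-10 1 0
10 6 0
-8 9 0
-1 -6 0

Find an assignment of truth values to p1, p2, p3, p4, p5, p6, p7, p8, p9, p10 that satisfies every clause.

p1=False  p2=True  p3=False  p4=True  p5=True  p6=True  p7=True  p8=False  p9=True  p10=False

Check each clause:
  1. {p2, ¬p10, ¬p8} — ¬p8 is true.
  2. {¬p3, p6} — ¬p3 is true.
  3. {p1, ¬p3} — ¬p3 is true.
  4. {p6, ¬p10} — ¬p10 is true.
  5. {¬p10, p3} — ¬p10 is true.
  6. {p7, p10, ¬p9} — p7 is true.
  7. {p4, p1, ¬p2} — p4 is true.
  8. {¬p1, ¬p3} — ¬p3 is true.
  9. {p2, p4} — p2 is true.
  10. {p5, p6} — p5 is true.
  11. {p8, p2, p10} — p2 is true.
  12. {p9, p5, p10} — p9 is true.
  13. {¬p3, ¬p4, p10} — ¬p3 is true.
  14. {¬p4, ¬p10, ¬p7} — ¬p10 is true.
  15. {¬p2, ¬p8} — ¬p8 is true.
  16. {¬p6, p9} — p9 is true.
  17. {p5, ¬p4, p7} — p5 is true.
  18. {¬p1, p2} — p2 is true.
  19. {¬p10, p1} — ¬p10 is true.
  20. {p6, p10} — p6 is true.
  21. {p9, ¬p8} — ¬p8 is true.
  22. {¬p1, ¬p6} — ¬p1 is true.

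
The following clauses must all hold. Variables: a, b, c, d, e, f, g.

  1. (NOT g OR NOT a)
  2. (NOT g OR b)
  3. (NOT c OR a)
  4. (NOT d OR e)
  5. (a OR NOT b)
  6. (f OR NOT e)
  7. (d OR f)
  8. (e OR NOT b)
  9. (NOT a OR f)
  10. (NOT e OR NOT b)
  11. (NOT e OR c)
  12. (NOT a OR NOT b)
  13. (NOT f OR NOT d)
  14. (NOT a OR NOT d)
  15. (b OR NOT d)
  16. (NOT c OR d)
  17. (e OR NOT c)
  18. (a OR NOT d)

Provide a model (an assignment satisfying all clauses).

a=0, b=0, c=0, d=0, e=0, f=1, g=0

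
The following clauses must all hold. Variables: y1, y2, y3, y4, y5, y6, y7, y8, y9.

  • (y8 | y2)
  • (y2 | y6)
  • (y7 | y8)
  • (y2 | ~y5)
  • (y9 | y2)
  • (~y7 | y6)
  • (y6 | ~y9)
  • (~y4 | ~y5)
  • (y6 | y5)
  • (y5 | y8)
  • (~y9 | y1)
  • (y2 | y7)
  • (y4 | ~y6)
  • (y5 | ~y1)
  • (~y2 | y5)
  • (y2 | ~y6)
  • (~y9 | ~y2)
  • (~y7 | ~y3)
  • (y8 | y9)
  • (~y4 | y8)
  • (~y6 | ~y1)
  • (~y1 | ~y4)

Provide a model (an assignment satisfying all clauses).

y1=F, y2=T, y3=T, y4=F, y5=T, y6=F, y7=F, y8=T, y9=F

Check each clause:
  1. (y8 | y2) — y8 is true.
  2. (y6 | y2) — y2 is true.
  3. (y7 | y8) — y8 is true.
  4. (~y5 | y2) — y2 is true.
  5. (y2 | y9) — y2 is true.
  6. (y6 | ~y7) — ~y7 is true.
  7. (y6 | ~y9) — ~y9 is true.
  8. (~y5 | ~y4) — ~y4 is true.
  9. (y6 | y5) — y5 is true.
  10. (y8 | y5) — y8 is true.
  11. (y1 | ~y9) — ~y9 is true.
  12. (y2 | y7) — y2 is true.
  13. (~y6 | y4) — ~y6 is true.
  14. (y5 | ~y1) — y5 is true.
  15. (y5 | ~y2) — y5 is true.
  16. (y2 | ~y6) — ~y6 is true.
  17. (~y9 | ~y2) — ~y9 is true.
  18. (~y7 | ~y3) — ~y7 is true.
  19. (y8 | y9) — y8 is true.
  20. (y8 | ~y4) — y8 is true.
  21. (~y1 | ~y6) — ~y6 is true.
  22. (~y1 | ~y4) — ~y4 is true.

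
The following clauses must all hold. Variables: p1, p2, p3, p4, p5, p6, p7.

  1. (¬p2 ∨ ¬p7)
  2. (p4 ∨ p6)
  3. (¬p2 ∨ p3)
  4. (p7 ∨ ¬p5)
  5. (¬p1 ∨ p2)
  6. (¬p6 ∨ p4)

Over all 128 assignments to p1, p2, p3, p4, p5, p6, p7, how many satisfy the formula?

Split on p2, then p4.
  p2=T, p4=T: remaining (p1,p3,p5,p6,p7) ∈ {(F,T,F,F,F); (F,T,F,T,F); (T,T,F,F,F); (T,T,F,T,F)} — 4.
  p2=T, p4=F: a clause becomes empty — 0.
  p2=F, p4=T: p3, p6 free; 3 ways for (p1,p5,p7) × 2^2 = 12.
  p2=F, p4=F: a clause becomes empty — 0.
Total: 4 + 0 + 12 + 0 = 16.

16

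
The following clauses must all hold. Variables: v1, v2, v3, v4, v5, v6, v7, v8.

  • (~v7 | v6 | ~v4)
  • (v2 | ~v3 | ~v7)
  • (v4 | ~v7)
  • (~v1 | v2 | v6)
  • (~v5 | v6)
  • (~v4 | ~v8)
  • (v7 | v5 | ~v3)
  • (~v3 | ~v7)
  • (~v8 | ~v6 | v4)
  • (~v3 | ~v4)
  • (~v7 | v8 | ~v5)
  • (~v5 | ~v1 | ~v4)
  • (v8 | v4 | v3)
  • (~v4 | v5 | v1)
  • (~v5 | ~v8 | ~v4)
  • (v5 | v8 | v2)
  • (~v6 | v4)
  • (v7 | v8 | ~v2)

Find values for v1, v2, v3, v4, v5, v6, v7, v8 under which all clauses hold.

v1 = False, v2 = True, v3 = False, v4 = False, v5 = False, v6 = False, v7 = False, v8 = True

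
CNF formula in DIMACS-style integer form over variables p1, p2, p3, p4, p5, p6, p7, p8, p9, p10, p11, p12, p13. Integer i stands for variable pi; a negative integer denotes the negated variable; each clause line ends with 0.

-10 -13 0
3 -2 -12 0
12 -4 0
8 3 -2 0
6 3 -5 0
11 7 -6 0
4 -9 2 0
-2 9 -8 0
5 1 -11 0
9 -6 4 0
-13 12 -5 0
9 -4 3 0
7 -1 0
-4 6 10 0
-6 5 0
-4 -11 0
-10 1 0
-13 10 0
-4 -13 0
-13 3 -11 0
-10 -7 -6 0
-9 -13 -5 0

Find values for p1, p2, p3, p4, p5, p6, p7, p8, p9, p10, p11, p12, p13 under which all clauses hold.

p1 = False, p2 = True, p3 = False, p4 = False, p5 = False, p6 = False, p7 = False, p8 = True, p9 = True, p10 = False, p11 = False, p12 = False, p13 = False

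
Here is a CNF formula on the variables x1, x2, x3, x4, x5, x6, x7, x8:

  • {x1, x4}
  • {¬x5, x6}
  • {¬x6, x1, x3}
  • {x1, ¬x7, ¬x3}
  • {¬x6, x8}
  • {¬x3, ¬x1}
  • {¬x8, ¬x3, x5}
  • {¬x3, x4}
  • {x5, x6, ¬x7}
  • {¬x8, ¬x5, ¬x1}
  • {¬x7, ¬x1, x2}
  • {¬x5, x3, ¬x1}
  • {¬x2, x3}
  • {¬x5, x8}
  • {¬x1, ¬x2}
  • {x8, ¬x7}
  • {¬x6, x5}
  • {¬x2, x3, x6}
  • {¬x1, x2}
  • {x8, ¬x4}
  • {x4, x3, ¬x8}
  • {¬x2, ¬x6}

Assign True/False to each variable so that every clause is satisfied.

Pure literal: x7 appears only negated; assign x7 = False.
Try x1 = False.
  then x4 is forced to True.
  then x8 is forced to True.
Set x2 = False and propagate.
The remaining clauses are satisfied by x3 = False, x5 = False, x6 = False.
Check each clause:
  1. {x4, x1} — x4 is true.
  2. {¬x5, x6} — ¬x5 is true.
  3. {x1, ¬x6, x3} — ¬x6 is true.
  4. {¬x3, ¬x7, x1} — ¬x7 is true.
  5. {x8, ¬x6} — x8 is true.
  6. {¬x3, ¬x1} — ¬x3 is true.
  7. {¬x8, ¬x3, x5} — ¬x3 is true.
  8. {x4, ¬x3} — x4 is true.
  9. {x6, ¬x7, x5} — ¬x7 is true.
  10. {¬x8, ¬x5, ¬x1} — ¬x5 is true.
  11. {x2, ¬x1, ¬x7} — ¬x7 is true.
  12. {¬x5, ¬x1, x3} — ¬x1 is true.
  13. {¬x2, x3} — ¬x2 is true.
  14. {¬x5, x8} — x8 is true.
  15. {¬x1, ¬x2} — ¬x2 is true.
  16. {x8, ¬x7} — x8 is true.
  17. {x5, ¬x6} — ¬x6 is true.
  18. {¬x2, x3, x6} — ¬x2 is true.
  19. {¬x1, x2} — ¬x1 is true.
  20. {x8, ¬x4} — x8 is true.
  21. {¬x8, x3, x4} — x4 is true.
  22. {¬x6, ¬x2} — ¬x6 is true.

x1=0, x2=0, x3=0, x4=1, x5=0, x6=0, x7=0, x8=1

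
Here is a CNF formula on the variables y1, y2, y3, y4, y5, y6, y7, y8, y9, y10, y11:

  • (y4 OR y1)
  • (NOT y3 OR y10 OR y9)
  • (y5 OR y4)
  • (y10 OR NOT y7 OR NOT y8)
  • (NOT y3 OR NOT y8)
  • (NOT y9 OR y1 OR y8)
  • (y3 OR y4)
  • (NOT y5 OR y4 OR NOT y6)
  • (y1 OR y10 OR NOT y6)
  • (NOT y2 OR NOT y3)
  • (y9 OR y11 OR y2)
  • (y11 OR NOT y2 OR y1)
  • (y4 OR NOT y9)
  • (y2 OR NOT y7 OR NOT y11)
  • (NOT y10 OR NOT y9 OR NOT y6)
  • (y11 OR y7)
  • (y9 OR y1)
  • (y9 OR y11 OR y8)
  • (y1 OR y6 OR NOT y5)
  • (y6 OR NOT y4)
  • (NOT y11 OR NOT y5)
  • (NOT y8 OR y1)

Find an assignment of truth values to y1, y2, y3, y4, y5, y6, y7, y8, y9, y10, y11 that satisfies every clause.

y1=1, y2=1, y3=0, y4=1, y5=0, y6=1, y7=0, y8=0, y9=0, y10=1, y11=1

y1 occurs only positively in the remaining clauses — set y1 = True.
Branch on y2: take y2 = True.
  then y3 is forced to False.
  then y4 is forced to True.
  then y6 is forced to True.
Try y5 = False.
Branch on y7: take y7 = False.
  then y11 is forced to True.
For the remaining variables, y8 = False, y9 = False, y10 = True works.
Every clause has at least one true literal under this assignment.
Check each clause:
  1. (y1 OR y4) — y1 is true.
  2. (NOT y3 OR y10 OR y9) — y10 is true.
  3. (y4 OR y5) — y4 is true.
  4. (y10 OR NOT y8 OR NOT y7) — NOT y8 is true.
  5. (NOT y8 OR NOT y3) — NOT y8 is true.
  6. (NOT y9 OR y1 OR y8) — y1 is true.
  7. (y3 OR y4) — y4 is true.
  8. (NOT y6 OR NOT y5 OR y4) — NOT y5 is true.
  9. (y1 OR y10 OR NOT y6) — y1 is true.
  10. (NOT y3 OR NOT y2) — NOT y3 is true.
  11. (y2 OR y9 OR y11) — y2 is true.
  12. (NOT y2 OR y11 OR y1) — y1 is true.
  13. (y4 OR NOT y9) — y4 is true.
  14. (NOT y7 OR y2 OR NOT y11) — NOT y7 is true.
  15. (NOT y10 OR NOT y6 OR NOT y9) — NOT y9 is true.
  16. (y7 OR y11) — y11 is true.
  17. (y1 OR y9) — y1 is true.
  18. (y8 OR y11 OR y9) — y11 is true.
  19. (y6 OR NOT y5 OR y1) — y1 is true.
  20. (NOT y4 OR y6) — y6 is true.
  21. (NOT y11 OR NOT y5) — NOT y5 is true.
  22. (y1 OR NOT y8) — NOT y8 is true.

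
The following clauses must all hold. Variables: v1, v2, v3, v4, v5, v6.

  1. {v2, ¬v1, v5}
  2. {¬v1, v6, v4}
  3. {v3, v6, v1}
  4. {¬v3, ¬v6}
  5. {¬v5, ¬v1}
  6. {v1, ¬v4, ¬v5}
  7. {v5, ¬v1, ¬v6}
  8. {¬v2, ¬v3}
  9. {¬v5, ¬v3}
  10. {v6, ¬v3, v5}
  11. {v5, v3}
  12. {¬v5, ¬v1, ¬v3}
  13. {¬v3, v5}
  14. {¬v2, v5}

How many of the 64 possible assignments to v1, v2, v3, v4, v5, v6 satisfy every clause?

2

The models are:
  v1=0 v2=0 v3=0 v4=0 v5=1 v6=1
  v1=0 v2=1 v3=0 v4=0 v5=1 v6=1
Count: 2.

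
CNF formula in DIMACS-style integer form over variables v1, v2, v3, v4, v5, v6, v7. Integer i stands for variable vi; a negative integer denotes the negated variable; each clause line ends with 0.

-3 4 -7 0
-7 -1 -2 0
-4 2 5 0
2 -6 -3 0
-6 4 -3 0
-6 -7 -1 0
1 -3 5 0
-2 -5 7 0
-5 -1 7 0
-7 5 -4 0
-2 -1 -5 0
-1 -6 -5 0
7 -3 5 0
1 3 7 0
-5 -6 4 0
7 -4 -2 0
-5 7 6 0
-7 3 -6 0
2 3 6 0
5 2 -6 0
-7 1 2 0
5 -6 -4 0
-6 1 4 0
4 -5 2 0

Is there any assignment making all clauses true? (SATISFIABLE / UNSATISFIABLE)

SATISFIABLE

Branch on v1: take v1 = False.
Set v2 = True and propagate.
The remaining clauses are satisfied by v3 = True, v4 = True, v5 = True, v6 = False, v7 = True.
Every clause has at least one true literal under this assignment.
So v1=0  v2=1  v3=1  v4=1  v5=1  v6=0  v7=1 is a satisfying assignment.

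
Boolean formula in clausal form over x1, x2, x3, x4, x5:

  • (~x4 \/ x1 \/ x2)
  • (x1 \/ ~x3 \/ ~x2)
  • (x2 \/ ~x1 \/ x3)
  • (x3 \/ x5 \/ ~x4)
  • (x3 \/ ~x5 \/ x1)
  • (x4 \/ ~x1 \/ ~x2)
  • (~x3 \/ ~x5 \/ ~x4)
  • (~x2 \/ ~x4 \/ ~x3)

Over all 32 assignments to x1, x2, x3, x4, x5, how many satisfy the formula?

8

Split on x3, then x1.
  x3=T, x1=T: remaining (x2,x4,x5) ∈ {(F,F,F); (F,F,T); (F,T,F)} — 3.
  x3=T, x1=F: remaining (x2,x4,x5) ∈ {(F,F,F); (F,F,T)} — 2.
  x3=F, x1=T: remaining (x2,x4,x5) ∈ {(T,T,T)} — 1.
  x3=F, x1=F: remaining (x2,x4,x5) ∈ {(F,F,F); (T,F,F)} — 2.
Total: 3 + 2 + 1 + 2 = 8.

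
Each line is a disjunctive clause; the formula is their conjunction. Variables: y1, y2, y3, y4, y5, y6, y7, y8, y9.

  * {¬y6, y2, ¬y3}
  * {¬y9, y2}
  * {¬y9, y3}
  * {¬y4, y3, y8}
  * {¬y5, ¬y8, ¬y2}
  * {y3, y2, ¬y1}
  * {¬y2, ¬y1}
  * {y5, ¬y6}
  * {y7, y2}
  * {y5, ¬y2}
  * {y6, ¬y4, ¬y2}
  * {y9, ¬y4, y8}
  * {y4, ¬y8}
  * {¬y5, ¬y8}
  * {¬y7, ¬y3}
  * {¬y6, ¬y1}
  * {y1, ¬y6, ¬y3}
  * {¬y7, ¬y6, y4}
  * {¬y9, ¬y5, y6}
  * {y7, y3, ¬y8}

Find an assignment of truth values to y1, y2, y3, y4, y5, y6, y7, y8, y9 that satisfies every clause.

y1 = F  y2 = F  y3 = F  y4 = T  y5 = F  y6 = F  y7 = T  y8 = T  y9 = F

Check each clause:
  1. {y2, ¬y6, ¬y3} — ¬y6 is true.
  2. {y2, ¬y9} — ¬y9 is true.
  3. {y3, ¬y9} — ¬y9 is true.
  4. {y8, ¬y4, y3} — y8 is true.
  5. {¬y8, ¬y5, ¬y2} — ¬y5 is true.
  6. {y3, y2, ¬y1} — ¬y1 is true.
  7. {¬y2, ¬y1} — ¬y2 is true.
  8. {y5, ¬y6} — ¬y6 is true.
  9. {y7, y2} — y7 is true.
  10. {y5, ¬y2} — ¬y2 is true.
  11. {¬y2, ¬y4, y6} — ¬y2 is true.
  12. {y8, ¬y4, y9} — y8 is true.
  13. {y4, ¬y8} — y4 is true.
  14. {¬y8, ¬y5} — ¬y5 is true.
  15. {¬y7, ¬y3} — ¬y3 is true.
  16. {¬y6, ¬y1} — ¬y6 is true.
  17. {y1, ¬y3, ¬y6} — ¬y6 is true.
  18. {¬y6, ¬y7, y4} — ¬y6 is true.
  19. {y6, ¬y5, ¬y9} — ¬y5 is true.
  20. {y3, y7, ¬y8} — y7 is true.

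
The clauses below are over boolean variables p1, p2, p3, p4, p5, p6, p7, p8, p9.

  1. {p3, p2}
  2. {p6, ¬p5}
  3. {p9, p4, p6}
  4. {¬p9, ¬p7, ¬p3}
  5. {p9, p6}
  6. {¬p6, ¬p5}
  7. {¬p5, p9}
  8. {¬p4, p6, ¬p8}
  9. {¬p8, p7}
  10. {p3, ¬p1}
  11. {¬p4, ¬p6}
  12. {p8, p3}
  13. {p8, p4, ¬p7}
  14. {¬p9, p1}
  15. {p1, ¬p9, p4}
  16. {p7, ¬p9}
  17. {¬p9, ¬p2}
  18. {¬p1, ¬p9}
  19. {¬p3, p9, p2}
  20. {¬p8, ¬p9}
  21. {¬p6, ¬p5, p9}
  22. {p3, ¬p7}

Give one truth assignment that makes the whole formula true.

p1=True, p2=True, p3=True, p4=False, p5=False, p6=True, p7=True, p8=True, p9=False

Check each clause:
  1. {p2, p3} — p2 is true.
  2. {p6, ¬p5} — ¬p5 is true.
  3. {p9, p4, p6} — p6 is true.
  4. {¬p9, ¬p3, ¬p7} — ¬p9 is true.
  5. {p9, p6} — p6 is true.
  6. {¬p5, ¬p6} — ¬p5 is true.
  7. {¬p5, p9} — ¬p5 is true.
  8. {p6, ¬p8, ¬p4} — ¬p4 is true.
  9. {p7, ¬p8} — p7 is true.
  10. {p3, ¬p1} — p3 is true.
  11. {¬p6, ¬p4} — ¬p4 is true.
  12. {p8, p3} — p8 is true.
  13. {p4, p8, ¬p7} — p8 is true.
  14. {¬p9, p1} — p1 is true.
  15. {¬p9, p4, p1} — p1 is true.
  16. {¬p9, p7} — ¬p9 is true.
  17. {¬p9, ¬p2} — ¬p9 is true.
  18. {¬p1, ¬p9} — ¬p9 is true.
  19. {p9, p2, ¬p3} — p2 is true.
  20. {¬p9, ¬p8} — ¬p9 is true.
  21. {p9, ¬p6, ¬p5} — ¬p5 is true.
  22. {p3, ¬p7} — p3 is true.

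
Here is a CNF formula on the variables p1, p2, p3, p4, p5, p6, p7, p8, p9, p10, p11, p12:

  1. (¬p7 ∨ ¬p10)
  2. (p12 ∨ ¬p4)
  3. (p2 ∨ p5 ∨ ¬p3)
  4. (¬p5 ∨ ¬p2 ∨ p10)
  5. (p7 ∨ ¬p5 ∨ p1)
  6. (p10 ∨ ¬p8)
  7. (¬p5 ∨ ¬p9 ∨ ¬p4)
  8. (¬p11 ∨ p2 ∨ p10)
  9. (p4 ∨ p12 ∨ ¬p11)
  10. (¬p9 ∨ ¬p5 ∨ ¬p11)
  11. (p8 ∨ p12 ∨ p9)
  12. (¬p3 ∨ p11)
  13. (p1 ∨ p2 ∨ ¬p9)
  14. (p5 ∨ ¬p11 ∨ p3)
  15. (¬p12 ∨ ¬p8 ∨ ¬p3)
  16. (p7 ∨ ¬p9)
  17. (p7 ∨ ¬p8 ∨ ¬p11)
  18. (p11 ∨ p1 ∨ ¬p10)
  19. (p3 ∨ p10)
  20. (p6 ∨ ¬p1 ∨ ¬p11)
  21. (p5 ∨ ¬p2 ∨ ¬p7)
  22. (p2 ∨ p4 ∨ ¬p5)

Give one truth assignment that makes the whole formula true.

p1=True  p2=True  p3=False  p4=True  p5=False  p6=False  p7=False  p8=True  p9=False  p10=True  p11=False  p12=True

Try p1 = True.
Try p2 = True.
The remaining clauses are satisfied by p3 = False, p4 = True, p5 = False, p6 = False, p7 = False, p8 = True, p9 = False, p10 = True, p11 = False, p12 = True.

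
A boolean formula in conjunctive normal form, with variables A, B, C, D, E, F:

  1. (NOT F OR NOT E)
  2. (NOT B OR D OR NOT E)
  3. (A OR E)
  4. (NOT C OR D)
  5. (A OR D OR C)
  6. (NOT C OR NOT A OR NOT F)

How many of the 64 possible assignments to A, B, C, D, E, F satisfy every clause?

Case analysis on A and C:
  A=T, C=T: remaining (B,D,E,F) ∈ {(F,T,F,F); (F,T,T,F); (T,T,F,F); (T,T,T,F)} — 4.
  A=T, C=F: 11 of the 16 assignments to (B,D,E,F) work.
  A=F, C=T: remaining (B,D,E,F) ∈ {(F,T,T,F); (T,T,T,F)} — 2.
  A=F, C=F: remaining (B,D,E,F) ∈ {(F,T,T,F); (T,T,T,F)} — 2.
Total: 4 + 11 + 2 + 2 = 19.

19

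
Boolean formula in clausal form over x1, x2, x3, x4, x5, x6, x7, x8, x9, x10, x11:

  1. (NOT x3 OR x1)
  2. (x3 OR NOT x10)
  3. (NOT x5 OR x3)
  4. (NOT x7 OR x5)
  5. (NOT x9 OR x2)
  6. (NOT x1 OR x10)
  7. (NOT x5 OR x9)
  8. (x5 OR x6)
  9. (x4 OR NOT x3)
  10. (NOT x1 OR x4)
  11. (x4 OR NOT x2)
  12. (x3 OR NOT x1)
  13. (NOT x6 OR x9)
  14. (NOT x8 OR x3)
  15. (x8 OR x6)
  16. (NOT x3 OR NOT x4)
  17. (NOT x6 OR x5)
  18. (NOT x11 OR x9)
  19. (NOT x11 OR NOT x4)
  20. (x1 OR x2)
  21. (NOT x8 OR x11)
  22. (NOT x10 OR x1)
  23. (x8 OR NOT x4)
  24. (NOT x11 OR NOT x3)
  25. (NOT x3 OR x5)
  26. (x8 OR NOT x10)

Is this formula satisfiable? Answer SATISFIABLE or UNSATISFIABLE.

x3 = True:
  propagation gives x1=True, x10=True, x4=True; an empty clause results — contradiction.
x3 = False:
  propagation gives x10=False, x5=False, x7=False, x1=False; an empty clause results — contradiction.
Every branch closes, so no satisfying assignment exists.

UNSATISFIABLE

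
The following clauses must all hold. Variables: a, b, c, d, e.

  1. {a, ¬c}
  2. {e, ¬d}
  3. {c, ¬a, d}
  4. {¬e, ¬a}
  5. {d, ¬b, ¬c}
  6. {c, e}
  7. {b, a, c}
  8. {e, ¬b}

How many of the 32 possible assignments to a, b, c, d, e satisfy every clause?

Satisfying assignments:
  a=F b=T c=F d=F e=T
  a=F b=T c=F d=T e=T
  a=T b=F c=T d=F e=F
Count: 3.

3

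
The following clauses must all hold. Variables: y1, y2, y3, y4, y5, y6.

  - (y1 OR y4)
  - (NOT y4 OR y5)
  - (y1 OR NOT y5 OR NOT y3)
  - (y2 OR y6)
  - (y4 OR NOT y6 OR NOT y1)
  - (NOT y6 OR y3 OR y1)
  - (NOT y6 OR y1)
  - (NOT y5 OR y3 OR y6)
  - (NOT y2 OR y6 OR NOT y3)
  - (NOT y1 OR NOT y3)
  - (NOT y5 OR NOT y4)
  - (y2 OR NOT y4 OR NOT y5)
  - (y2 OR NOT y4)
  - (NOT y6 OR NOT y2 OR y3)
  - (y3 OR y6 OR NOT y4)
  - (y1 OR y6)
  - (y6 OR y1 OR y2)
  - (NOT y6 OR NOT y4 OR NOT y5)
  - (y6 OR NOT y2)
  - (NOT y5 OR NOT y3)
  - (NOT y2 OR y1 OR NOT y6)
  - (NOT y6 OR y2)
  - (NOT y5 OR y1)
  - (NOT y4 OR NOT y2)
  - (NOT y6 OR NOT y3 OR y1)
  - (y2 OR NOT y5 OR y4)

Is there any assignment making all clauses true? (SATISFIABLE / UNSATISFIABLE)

y6 = True:
  propagation gives y1=True, y4=True, y5=True; an empty clause results — contradiction.
y6 = False:
  propagation gives y2=True; an empty clause results — contradiction.
Every branch closes, so no satisfying assignment exists.

UNSATISFIABLE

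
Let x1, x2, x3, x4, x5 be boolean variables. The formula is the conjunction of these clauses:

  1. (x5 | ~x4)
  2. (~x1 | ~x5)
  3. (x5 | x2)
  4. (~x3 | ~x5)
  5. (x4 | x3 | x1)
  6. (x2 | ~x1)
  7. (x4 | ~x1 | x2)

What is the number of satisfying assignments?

5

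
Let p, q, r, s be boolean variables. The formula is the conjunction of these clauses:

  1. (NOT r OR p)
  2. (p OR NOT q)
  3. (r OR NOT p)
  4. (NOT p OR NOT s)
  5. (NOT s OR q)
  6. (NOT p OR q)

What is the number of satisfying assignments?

2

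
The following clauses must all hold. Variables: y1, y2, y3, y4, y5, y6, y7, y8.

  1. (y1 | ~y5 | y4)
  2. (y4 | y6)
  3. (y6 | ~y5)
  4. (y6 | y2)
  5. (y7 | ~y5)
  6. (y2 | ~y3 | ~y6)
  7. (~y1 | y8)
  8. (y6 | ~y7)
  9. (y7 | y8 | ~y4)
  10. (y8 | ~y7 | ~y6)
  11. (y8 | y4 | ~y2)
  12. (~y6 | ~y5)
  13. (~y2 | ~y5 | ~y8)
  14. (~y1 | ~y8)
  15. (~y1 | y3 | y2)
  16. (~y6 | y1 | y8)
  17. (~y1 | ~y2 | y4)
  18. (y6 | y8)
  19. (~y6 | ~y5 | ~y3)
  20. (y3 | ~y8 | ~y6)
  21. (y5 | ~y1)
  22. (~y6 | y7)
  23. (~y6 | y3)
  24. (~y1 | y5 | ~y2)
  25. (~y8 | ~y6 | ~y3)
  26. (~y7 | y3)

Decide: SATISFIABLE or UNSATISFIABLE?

Set y1 = False and propagate.
Set y2 = True and propagate.
The remaining clauses are satisfied by y3 = False, y4 = True, y5 = False, y6 = False, y7 = False, y8 = True.
So y1 = False, y2 = True, y3 = False, y4 = True, y5 = False, y6 = False, y7 = False, y8 = True is a satisfying assignment.

SATISFIABLE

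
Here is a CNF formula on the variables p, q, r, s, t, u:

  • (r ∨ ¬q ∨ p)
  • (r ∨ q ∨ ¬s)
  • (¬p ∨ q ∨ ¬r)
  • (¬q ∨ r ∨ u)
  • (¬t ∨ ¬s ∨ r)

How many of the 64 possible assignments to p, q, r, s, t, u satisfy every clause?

35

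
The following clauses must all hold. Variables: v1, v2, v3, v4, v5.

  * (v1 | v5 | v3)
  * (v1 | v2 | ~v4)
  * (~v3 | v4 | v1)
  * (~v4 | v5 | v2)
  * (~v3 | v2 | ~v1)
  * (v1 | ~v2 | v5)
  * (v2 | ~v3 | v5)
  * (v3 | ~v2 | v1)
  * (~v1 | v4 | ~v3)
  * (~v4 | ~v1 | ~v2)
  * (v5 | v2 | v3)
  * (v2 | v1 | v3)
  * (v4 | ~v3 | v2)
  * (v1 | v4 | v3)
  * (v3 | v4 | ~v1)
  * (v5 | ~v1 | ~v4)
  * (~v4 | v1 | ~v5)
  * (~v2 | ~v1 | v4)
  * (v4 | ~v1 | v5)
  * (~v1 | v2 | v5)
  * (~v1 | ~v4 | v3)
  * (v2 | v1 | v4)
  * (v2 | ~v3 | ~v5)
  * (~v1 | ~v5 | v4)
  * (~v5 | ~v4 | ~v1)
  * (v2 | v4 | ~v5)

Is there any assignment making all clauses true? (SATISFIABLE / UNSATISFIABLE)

UNSATISFIABLE

v1 = True:
  v4 = True:
    propagation gives v2=False, v5=True; an empty clause results — contradiction.
  v4 = False:
    propagation gives v3=False; an empty clause results — contradiction.
v1 = False:
  v2 = True:
    propagation gives v5=True, v3=True, v4=True; an empty clause results — contradiction.
  v2 = False:
    propagation gives v4=False; an empty clause results — contradiction.
Every branch closes, so no satisfying assignment exists.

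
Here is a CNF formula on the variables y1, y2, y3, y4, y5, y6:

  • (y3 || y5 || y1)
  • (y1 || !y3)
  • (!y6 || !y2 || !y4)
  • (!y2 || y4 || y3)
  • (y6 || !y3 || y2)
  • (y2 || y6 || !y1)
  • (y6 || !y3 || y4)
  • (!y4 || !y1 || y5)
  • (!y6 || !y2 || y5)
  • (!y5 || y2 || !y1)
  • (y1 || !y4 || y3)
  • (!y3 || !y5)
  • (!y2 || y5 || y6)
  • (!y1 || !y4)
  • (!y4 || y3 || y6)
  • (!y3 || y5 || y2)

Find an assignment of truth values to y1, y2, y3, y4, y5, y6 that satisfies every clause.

y1=T, y2=F, y3=F, y4=F, y5=F, y6=T

Check each clause:
  1. (y5 || y1 || y3) — y1 is true.
  2. (!y3 || y1) — y1 is true.
  3. (!y2 || !y4 || !y6) — !y4 is true.
  4. (!y2 || y3 || y4) — !y2 is true.
  5. (y6 || !y3 || y2) — !y3 is true.
  6. (y2 || !y1 || y6) — y6 is true.
  7. (!y3 || y6 || y4) — !y3 is true.
  8. (!y4 || y5 || !y1) — !y4 is true.
  9. (!y6 || y5 || !y2) — !y2 is true.
  10. (!y1 || !y5 || y2) — !y5 is true.
  11. (!y4 || y3 || y1) — y1 is true.
  12. (!y3 || !y5) — !y5 is true.
  13. (!y2 || y6 || y5) — !y2 is true.
  14. (!y1 || !y4) — !y4 is true.
  15. (y6 || !y4 || y3) — !y4 is true.
  16. (y5 || y2 || !y3) — !y3 is true.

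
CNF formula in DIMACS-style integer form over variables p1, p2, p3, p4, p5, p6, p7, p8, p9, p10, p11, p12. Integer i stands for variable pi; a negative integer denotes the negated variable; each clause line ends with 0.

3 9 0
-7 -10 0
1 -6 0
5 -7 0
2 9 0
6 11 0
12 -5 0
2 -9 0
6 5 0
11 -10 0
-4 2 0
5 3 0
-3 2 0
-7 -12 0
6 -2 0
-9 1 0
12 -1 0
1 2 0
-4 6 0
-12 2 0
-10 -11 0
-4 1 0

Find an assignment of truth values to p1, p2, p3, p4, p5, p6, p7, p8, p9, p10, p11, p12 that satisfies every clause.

p1=True, p2=True, p3=True, p4=True, p5=False, p6=True, p7=False, p8=True, p9=False, p10=False, p11=False, p12=True

Check each clause:
  1. (p9 ∨ p3) — p3 is true.
  2. (¬p7 ∨ ¬p10) — ¬p7 is true.
  3. (¬p6 ∨ p1) — p1 is true.
  4. (p5 ∨ ¬p7) — ¬p7 is true.
  5. (p9 ∨ p2) — p2 is true.
  6. (p6 ∨ p11) — p6 is true.
  7. (p12 ∨ ¬p5) — ¬p5 is true.
  8. (¬p9 ∨ p2) — p2 is true.
  9. (p5 ∨ p6) — p6 is true.
  10. (p11 ∨ ¬p10) — ¬p10 is true.
  11. (¬p4 ∨ p2) — p2 is true.
  12. (p5 ∨ p3) — p3 is true.
  13. (p2 ∨ ¬p3) — p2 is true.
  14. (¬p7 ∨ ¬p12) — ¬p7 is true.
  15. (p6 ∨ ¬p2) — p6 is true.
  16. (p1 ∨ ¬p9) — p1 is true.
  17. (¬p1 ∨ p12) — p12 is true.
  18. (p2 ∨ p1) — p1 is true.
  19. (¬p4 ∨ p6) — p6 is true.
  20. (p2 ∨ ¬p12) — p2 is true.
  21. (¬p10 ∨ ¬p11) — ¬p11 is true.
  22. (¬p4 ∨ p1) — p1 is true.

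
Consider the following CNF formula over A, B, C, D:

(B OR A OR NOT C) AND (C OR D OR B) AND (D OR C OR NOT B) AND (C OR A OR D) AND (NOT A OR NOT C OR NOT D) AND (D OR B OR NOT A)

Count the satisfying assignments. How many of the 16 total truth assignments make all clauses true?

Case analysis on C and D:
  C=T, D=T: remaining (A,B) ∈ {(F,T)} — 1.
  C=T, D=F: remaining (A,B) ∈ {(F,T); (T,T)} — 2.
  C=F, D=T: remaining (A,B) ∈ {(F,F); (F,T); (T,F); (T,T)} — 4.
  C=F, D=F: a clause becomes empty — 0.
Total: 1 + 2 + 4 + 0 = 7.

7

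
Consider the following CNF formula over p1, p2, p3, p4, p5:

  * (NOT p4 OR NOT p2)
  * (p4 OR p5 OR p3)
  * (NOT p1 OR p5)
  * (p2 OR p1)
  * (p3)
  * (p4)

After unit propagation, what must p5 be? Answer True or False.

(p3) stands alone — p3 = True.
(p4) stands alone — p4 = True.
In (NOT p4 OR NOT p2), NOT p4 is now false; NOT p2 must hold, so p2 = False.
From (p1 OR p2) and p2 = False: p1 = True.
(NOT p1 OR p5): since p1 = True, the clause reduces to (p5). p5 = True.

True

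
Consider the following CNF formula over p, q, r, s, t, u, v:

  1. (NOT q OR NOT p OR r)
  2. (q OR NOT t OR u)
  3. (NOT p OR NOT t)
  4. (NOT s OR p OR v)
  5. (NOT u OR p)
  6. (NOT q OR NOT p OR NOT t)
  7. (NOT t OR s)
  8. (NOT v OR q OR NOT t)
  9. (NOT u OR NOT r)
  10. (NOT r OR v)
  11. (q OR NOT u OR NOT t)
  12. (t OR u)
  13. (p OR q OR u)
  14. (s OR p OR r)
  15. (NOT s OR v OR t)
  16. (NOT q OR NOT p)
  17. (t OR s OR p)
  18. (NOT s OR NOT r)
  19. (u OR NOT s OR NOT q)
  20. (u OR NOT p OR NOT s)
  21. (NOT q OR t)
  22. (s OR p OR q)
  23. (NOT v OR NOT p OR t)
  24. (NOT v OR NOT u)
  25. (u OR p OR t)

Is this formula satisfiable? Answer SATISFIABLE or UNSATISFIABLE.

SATISFIABLE

Branch on p: take p = True.
  then t is forced to False.
  then u is forced to True.
  then r is forced to False.
  then q is forced to False.
  then v is forced to False.
  then s is forced to False.
So p=T, q=F, r=F, s=F, t=F, u=T, v=F is a satisfying assignment.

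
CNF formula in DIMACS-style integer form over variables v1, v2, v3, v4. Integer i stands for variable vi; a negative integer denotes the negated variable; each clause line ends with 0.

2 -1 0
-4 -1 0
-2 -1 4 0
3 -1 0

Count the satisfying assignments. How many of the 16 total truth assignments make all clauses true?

8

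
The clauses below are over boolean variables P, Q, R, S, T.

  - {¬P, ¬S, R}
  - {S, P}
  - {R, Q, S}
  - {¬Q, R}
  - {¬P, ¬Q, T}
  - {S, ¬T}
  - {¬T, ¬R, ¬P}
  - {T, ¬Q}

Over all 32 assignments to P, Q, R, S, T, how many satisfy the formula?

7

Split on P, then Q.
  P=1, Q=1: a clause becomes empty — 0.
  P=1, Q=0: remaining (R,S,T) ∈ {(1,0,0); (1,1,0)} — 2.
  P=0, Q=1: remaining (R,S,T) ∈ {(1,1,1)} — 1.
  P=0, Q=0: remaining (R,S,T) ∈ {(0,1,0); (0,1,1); (1,1,0); (1,1,1)} — 4.
Total: 0 + 2 + 1 + 4 = 7.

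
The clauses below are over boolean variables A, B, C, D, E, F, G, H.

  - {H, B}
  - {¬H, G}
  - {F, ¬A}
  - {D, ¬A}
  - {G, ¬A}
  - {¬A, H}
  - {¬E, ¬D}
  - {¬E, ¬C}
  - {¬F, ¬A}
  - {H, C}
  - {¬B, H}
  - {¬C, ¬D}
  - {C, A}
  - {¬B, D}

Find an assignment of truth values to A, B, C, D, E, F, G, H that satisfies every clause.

A=F, B=F, C=T, D=F, E=F, F=T, G=T, H=T

Pure literal: E appears only negated; assign E = False.
Pure literal: G appears only positively; assign G = True.
Set A = False and propagate.
  then C is forced to True.
  then D is forced to False.
  then B is forced to False.
  then H is forced to True.
F is now unconstrained; take F = True.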